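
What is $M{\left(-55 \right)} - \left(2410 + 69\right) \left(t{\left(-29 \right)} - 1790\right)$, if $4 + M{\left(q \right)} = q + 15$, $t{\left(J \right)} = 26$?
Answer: $4372912$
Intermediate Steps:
$M{\left(q \right)} = 11 + q$ ($M{\left(q \right)} = -4 + \left(q + 15\right) = -4 + \left(15 + q\right) = 11 + q$)
$M{\left(-55 \right)} - \left(2410 + 69\right) \left(t{\left(-29 \right)} - 1790\right) = \left(11 - 55\right) - \left(2410 + 69\right) \left(26 - 1790\right) = -44 - 2479 \left(-1764\right) = -44 - -4372956 = -44 + 4372956 = 4372912$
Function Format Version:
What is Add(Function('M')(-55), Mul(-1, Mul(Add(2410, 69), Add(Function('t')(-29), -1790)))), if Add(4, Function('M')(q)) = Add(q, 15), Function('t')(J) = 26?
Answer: 4372912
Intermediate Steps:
Function('M')(q) = Add(11, q) (Function('M')(q) = Add(-4, Add(q, 15)) = Add(-4, Add(15, q)) = Add(11, q))
Add(Function('M')(-55), Mul(-1, Mul(Add(2410, 69), Add(Function('t')(-29), -1790)))) = Add(Add(11, -55), Mul(-1, Mul(Add(2410, 69), Add(26, -1790)))) = Add(-44, Mul(-1, Mul(2479, -1764))) = Add(-44, Mul(-1, -4372956)) = Add(-44, 4372956) = 4372912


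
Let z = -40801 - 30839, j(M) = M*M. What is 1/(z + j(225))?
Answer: -1/21015 ≈ -4.7585e-5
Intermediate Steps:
j(M) = M²
z = -71640
1/(z + j(225)) = 1/(-71640 + 225²) = 1/(-71640 + 50625) = 1/(-21015) = -1/21015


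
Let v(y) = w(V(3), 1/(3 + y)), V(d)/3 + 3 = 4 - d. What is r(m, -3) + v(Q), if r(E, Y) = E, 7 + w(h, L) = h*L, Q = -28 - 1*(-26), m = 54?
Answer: 41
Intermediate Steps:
V(d) = 3 - 3*d (V(d) = -9 + 3*(4 - d) = -9 + (12 - 3*d) = 3 - 3*d)
Q = -2 (Q = -28 + 26 = -2)
w(h, L) = -7 + L*h (w(h, L) = -7 + h*L = -7 + L*h)
v(y) = -7 - 6/(3 + y) (v(y) = -7 + (3 - 3*3)/(3 + y) = -7 + (3 - 9)/(3 + y) = -7 - 6/(3 + y))
r(m, -3) + v(Q) = 54 + (-27 - 7*(-2))/(3 - 2) = 54 + (-27 + 14)/1 = 54 + 1*(-13) = 54 - 13 = 41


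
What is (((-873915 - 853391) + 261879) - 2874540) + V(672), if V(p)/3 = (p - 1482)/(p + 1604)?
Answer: -4938883661/1138 ≈ -4.3400e+6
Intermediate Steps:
V(p) = 3*(-1482 + p)/(1604 + p) (V(p) = 3*((p - 1482)/(p + 1604)) = 3*((-1482 + p)/(1604 + p)) = 3*(-1482 + p)/(1604 + p))
(((-873915 - 853391) + 261879) - 2874540) + V(672) = (((-873915 - 853391) + 261879) - 2874540) + 3*(-1482 + 672)/(1604 + 672) = ((-1727306 + 261879) - 2874540) + 3*(-810)/2276 = (-1465427 - 2874540) + 3*(1/2276)*(-810) = -4339967 - 1215/1138 = -4938883661/1138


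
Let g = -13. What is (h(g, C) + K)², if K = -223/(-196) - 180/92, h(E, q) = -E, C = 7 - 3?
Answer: 3015437569/20322064 ≈ 148.38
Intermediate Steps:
C = 4
K = -3691/4508 (K = -223*(-1/196) - 180*1/92 = 223/196 - 45/23 = -3691/4508 ≈ -0.81877)
(h(g, C) + K)² = (-1*(-13) - 3691/4508)² = (13 - 3691/4508)² = (54913/4508)² = 3015437569/20322064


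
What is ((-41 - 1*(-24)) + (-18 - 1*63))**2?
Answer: 9604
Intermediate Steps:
((-41 - 1*(-24)) + (-18 - 1*63))**2 = ((-41 + 24) + (-18 - 63))**2 = (-17 - 81)**2 = (-98)**2 = 9604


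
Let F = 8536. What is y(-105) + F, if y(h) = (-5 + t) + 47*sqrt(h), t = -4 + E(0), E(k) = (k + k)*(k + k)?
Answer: 8527 + 47*I*sqrt(105) ≈ 8527.0 + 481.61*I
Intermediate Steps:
E(k) = 4*k**2 (E(k) = (2*k)*(2*k) = 4*k**2)
t = -4 (t = -4 + 4*0**2 = -4 + 4*0 = -4 + 0 = -4)
y(h) = -9 + 47*sqrt(h) (y(h) = (-5 - 4) + 47*sqrt(h) = -9 + 47*sqrt(h))
y(-105) + F = (-9 + 47*sqrt(-105)) + 8536 = (-9 + 47*(I*sqrt(105))) + 8536 = (-9 + 47*I*sqrt(105)) + 8536 = 8527 + 47*I*sqrt(105)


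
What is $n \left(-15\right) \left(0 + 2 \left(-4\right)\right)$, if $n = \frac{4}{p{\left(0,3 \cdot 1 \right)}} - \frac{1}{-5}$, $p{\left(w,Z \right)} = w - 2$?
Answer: $-216$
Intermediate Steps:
$p{\left(w,Z \right)} = -2 + w$ ($p{\left(w,Z \right)} = w - 2 = -2 + w$)
$n = - \frac{9}{5}$ ($n = \frac{4}{-2 + 0} - \frac{1}{-5} = \frac{4}{-2} - - \frac{1}{5} = 4 \left(- \frac{1}{2}\right) + \frac{1}{5} = -2 + \frac{1}{5} = - \frac{9}{5} \approx -1.8$)
$n \left(-15\right) \left(0 + 2 \left(-4\right)\right) = \left(- \frac{9}{5}\right) \left(-15\right) \left(0 + 2 \left(-4\right)\right) = 27 \left(0 - 8\right) = 27 \left(-8\right) = -216$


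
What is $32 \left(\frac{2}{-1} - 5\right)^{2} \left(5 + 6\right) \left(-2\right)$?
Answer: $-34496$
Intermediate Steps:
$32 \left(\frac{2}{-1} - 5\right)^{2} \left(5 + 6\right) \left(-2\right) = 32 \left(2 \left(-1\right) - 5\right)^{2} \cdot 11 \left(-2\right) = 32 \left(-2 - 5\right)^{2} \left(-22\right) = 32 \left(-7\right)^{2} \left(-22\right) = 32 \cdot 49 \left(-22\right) = 1568 \left(-22\right) = -34496$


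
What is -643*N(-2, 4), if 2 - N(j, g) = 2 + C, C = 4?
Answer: 2572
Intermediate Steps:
N(j, g) = -4 (N(j, g) = 2 - (2 + 4) = 2 - 1*6 = 2 - 6 = -4)
-643*N(-2, 4) = -643*(-4) = 2572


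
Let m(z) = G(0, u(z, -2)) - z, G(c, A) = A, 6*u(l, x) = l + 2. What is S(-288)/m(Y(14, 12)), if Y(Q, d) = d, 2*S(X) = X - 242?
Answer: 795/29 ≈ 27.414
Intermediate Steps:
u(l, x) = 1/3 + l/6 (u(l, x) = (l + 2)/6 = (2 + l)/6 = 1/3 + l/6)
S(X) = -121 + X/2 (S(X) = (X - 242)/2 = (-242 + X)/2 = -121 + X/2)
m(z) = 1/3 - 5*z/6 (m(z) = (1/3 + z/6) - z = 1/3 - 5*z/6)
S(-288)/m(Y(14, 12)) = (-121 + (1/2)*(-288))/(1/3 - 5/6*12) = (-121 - 144)/(1/3 - 10) = -265/(-29/3) = -265*(-3/29) = 795/29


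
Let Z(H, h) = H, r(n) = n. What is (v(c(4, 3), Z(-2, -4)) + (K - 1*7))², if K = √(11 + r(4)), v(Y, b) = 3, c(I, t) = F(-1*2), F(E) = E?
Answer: (4 - √15)² ≈ 0.016133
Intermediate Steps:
c(I, t) = -2 (c(I, t) = -1*2 = -2)
K = √15 (K = √(11 + 4) = √15 ≈ 3.8730)
(v(c(4, 3), Z(-2, -4)) + (K - 1*7))² = (3 + (√15 - 1*7))² = (3 + (√15 - 7))² = (3 + (-7 + √15))² = (-4 + √15)²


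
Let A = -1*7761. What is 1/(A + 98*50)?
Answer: -1/2861 ≈ -0.00034953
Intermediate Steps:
A = -7761
1/(A + 98*50) = 1/(-7761 + 98*50) = 1/(-7761 + 4900) = 1/(-2861) = -1/2861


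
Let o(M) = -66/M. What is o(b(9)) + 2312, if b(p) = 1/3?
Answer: 2114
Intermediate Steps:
b(p) = 1/3
o(b(9)) + 2312 = -66/1/3 + 2312 = -66*3 + 2312 = -198 + 2312 = 2114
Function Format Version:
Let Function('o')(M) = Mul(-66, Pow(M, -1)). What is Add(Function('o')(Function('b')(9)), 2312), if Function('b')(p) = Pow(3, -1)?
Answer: 2114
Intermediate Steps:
Function('b')(p) = Rational(1, 3)
Add(Function('o')(Function('b')(9)), 2312) = Add(Mul(-66, Pow(Rational(1, 3), -1)), 2312) = Add(Mul(-66, 3), 2312) = Add(-198, 2312) = 2114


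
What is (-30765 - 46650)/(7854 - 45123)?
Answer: 25805/12423 ≈ 2.0772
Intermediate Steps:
(-30765 - 46650)/(7854 - 45123) = -77415/(-37269) = -77415*(-1/37269) = 25805/12423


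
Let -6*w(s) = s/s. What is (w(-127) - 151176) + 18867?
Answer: -793855/6 ≈ -1.3231e+5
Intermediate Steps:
w(s) = -1/6 (w(s) = -s/(6*s) = -1/6*1 = -1/6)
(w(-127) - 151176) + 18867 = (-1/6 - 151176) + 18867 = -907057/6 + 18867 = -793855/6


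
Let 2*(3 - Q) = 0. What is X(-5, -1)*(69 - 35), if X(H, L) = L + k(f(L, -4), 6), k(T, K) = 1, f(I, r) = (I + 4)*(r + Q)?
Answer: 0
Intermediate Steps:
Q = 3 (Q = 3 - ½*0 = 3 + 0 = 3)
f(I, r) = (3 + r)*(4 + I) (f(I, r) = (I + 4)*(r + 3) = (4 + I)*(3 + r) = (3 + r)*(4 + I))
X(H, L) = 1 + L (X(H, L) = L + 1 = 1 + L)
X(-5, -1)*(69 - 35) = (1 - 1)*(69 - 35) = 0*34 = 0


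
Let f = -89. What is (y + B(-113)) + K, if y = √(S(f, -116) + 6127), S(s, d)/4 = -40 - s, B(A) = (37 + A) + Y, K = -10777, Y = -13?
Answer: -10866 + √6323 ≈ -10786.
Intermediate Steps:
B(A) = 24 + A (B(A) = (37 + A) - 13 = 24 + A)
S(s, d) = -160 - 4*s (S(s, d) = 4*(-40 - s) = -160 - 4*s)
y = √6323 (y = √((-160 - 4*(-89)) + 6127) = √((-160 + 356) + 6127) = √(196 + 6127) = √6323 ≈ 79.517)
(y + B(-113)) + K = (√6323 + (24 - 113)) - 10777 = (√6323 - 89) - 10777 = (-89 + √6323) - 10777 = -10866 + √6323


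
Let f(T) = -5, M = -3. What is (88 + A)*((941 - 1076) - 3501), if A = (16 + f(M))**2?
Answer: -759924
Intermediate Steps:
A = 121 (A = (16 - 5)**2 = 11**2 = 121)
(88 + A)*((941 - 1076) - 3501) = (88 + 121)*((941 - 1076) - 3501) = 209*(-135 - 3501) = 209*(-3636) = -759924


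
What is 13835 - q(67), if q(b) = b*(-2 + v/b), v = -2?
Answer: 13971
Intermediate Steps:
q(b) = b*(-2 - 2/b)
13835 - q(67) = 13835 - (-2 - 2*67) = 13835 - (-2 - 134) = 13835 - 1*(-136) = 13835 + 136 = 13971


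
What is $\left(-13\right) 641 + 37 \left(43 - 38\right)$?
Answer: $-8148$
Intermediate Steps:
$\left(-13\right) 641 + 37 \left(43 - 38\right) = -8333 + 37 \cdot 5 = -8333 + 185 = -8148$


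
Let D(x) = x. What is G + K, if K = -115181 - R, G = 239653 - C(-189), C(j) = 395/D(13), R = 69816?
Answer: 710133/13 ≈ 54626.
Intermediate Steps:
C(j) = 395/13
G = 3115094/13 (G = 239653 - 1*395/13 = 239653 - 395/13 = 3115094/13 ≈ 2.3962e+5)
K = -184997 (K = -115181 - 1*69816 = -115181 - 69816 = -184997)
G + K = 3115094/13 - 184997 = 710133/13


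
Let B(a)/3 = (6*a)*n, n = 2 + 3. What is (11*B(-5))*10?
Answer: -49500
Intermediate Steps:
n = 5
B(a) = 90*a (B(a) = 3*((6*a)*5) = 3*(30*a) = 90*a)
(11*B(-5))*10 = (11*(90*(-5)))*10 = (11*(-450))*10 = -4950*10 = -49500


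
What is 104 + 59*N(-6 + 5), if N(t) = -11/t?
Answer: 753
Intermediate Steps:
104 + 59*N(-6 + 5) = 104 + 59*(-11/(-6 + 5)) = 104 + 59*(-11/(-1)) = 104 + 59*(-11*(-1)) = 104 + 59*11 = 104 + 649 = 753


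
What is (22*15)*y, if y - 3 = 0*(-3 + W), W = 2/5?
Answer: 990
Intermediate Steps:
W = ⅖ (W = 2*(⅕) = ⅖ ≈ 0.40000)
y = 3 (y = 3 + 0*(-3 + ⅖) = 3 + 0*(-13/5) = 3 + 0 = 3)
(22*15)*y = (22*15)*3 = 330*3 = 990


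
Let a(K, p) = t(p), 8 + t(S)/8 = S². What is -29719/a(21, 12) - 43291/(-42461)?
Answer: -1214797851/46197568 ≈ -26.296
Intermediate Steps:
t(S) = -64 + 8*S²
a(K, p) = -64 + 8*p²
-29719/a(21, 12) - 43291/(-42461) = -29719/(-64 + 8*12²) - 43291/(-42461) = -29719/(-64 + 8*144) - 43291*(-1/42461) = -29719/(-64 + 1152) + 43291/42461 = -29719/1088 + 43291/42461 = -1214797851/46197568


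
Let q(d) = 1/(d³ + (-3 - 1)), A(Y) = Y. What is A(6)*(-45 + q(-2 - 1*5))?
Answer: -93696/347 ≈ -270.02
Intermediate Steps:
q(d) = 1/(-4 + d³) (q(d) = 1/(d³ - 4) = 1/(-4 + d³))
A(6)*(-45 + q(-2 - 1*5)) = 6*(-45 + 1/(-4 + (-2 - 1*5)³)) = 6*(-45 + 1/(-4 + (-2 - 5)³)) = 6*(-45 + 1/(-4 + (-7)³)) = 6*(-45 + 1/(-4 - 343)) = 6*(-45 + 1/(-347)) = 6*(-45 - 1/347) = 6*(-15616/347) = -93696/347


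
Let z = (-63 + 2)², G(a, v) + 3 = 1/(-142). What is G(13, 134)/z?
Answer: -7/8662 ≈ -0.00080813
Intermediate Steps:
G(a, v) = -427/142 (G(a, v) = -3 + 1/(-142) = -3 - 1/142 = -427/142)
z = 3721 (z = (-61)² = 3721)
G(13, 134)/z = -427/142/3721 = -427/142*1/3721 = -7/8662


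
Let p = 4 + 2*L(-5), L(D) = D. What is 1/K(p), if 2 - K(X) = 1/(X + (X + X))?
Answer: 18/37 ≈ 0.48649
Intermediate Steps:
p = -6 (p = 4 + 2*(-5) = 4 - 10 = -6)
K(X) = 2 - 1/(3*X) (K(X) = 2 - 1/(X + (X + X)) = 2 - 1/(X + 2*X) = 2 - 1/(3*X))
1/K(p) = 1/(2 - 1/3/(-6)) = 1/(2 - 1/3*(-1/6)) = 1/(2 + 1/18) = 1/(37/18) = 18/37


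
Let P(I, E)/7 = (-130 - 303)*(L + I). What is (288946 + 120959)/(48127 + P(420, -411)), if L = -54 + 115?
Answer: -136635/469928 ≈ -0.29076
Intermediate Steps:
L = 61
P(I, E) = -184891 - 3031*I (P(I, E) = 7*((-130 - 303)*(61 + I)) = 7*(-433*(61 + I)) = 7*(-26413 - 433*I) = -184891 - 3031*I)
(288946 + 120959)/(48127 + P(420, -411)) = (288946 + 120959)/(48127 + (-184891 - 3031*420)) = 409905/(48127 + (-184891 - 1273020)) = 409905/(48127 - 1457911) = 409905/(-1409784) = 409905*(-1/1409784) = -136635/469928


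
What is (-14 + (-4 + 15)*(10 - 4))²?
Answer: 2704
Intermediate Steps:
(-14 + (-4 + 15)*(10 - 4))² = (-14 + 11*6)² = (-14 + 66)² = 52² = 2704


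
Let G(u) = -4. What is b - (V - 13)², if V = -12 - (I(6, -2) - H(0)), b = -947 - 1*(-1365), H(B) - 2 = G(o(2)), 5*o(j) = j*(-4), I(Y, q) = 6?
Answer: -671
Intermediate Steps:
o(j) = -4*j/5 (o(j) = (j*(-4))/5 = (-4*j)/5 = -4*j/5)
H(B) = -2 (H(B) = 2 - 4 = -2)
b = 418 (b = -947 + 1365 = 418)
V = -20 (V = -12 - (6 - 1*(-2)) = -12 - (6 + 2) = -12 - 1*8 = -12 - 8 = -20)
b - (V - 13)² = 418 - (-20 - 13)² = 418 - 1*(-33)² = 418 - 1*1089 = 418 - 1089 = -671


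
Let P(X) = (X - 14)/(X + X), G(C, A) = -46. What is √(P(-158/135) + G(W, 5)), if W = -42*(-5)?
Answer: I*√246638/79 ≈ 6.2864*I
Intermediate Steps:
W = 210
P(X) = (-14 + X)/(2*X) (P(X) = (-14 + X)/((2*X)) = (-14 + X)*(1/(2*X)) = (-14 + X)/(2*X))
√(P(-158/135) + G(W, 5)) = √((-14 - 158/135)/(2*((-158/135))) - 46) = √((-14 - 158*1/135)/(2*((-158*1/135))) - 46) = √((-14 - 158/135)/(2*(-158/135)) - 46) = √((½)*(-135/158)*(-2048/135) - 46) = √(512/79 - 46) = √(-3122/79) = I*√246638/79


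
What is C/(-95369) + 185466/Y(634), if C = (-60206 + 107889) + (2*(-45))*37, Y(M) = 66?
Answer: 2947463276/1049059 ≈ 2809.6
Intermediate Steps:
C = 44353 (C = 47683 - 90*37 = 47683 - 3330 = 44353)
C/(-95369) + 185466/Y(634) = 44353/(-95369) + 185466/66 = 44353*(-1/95369) + 185466*(1/66) = -44353/95369 + 30911/11 = 2947463276/1049059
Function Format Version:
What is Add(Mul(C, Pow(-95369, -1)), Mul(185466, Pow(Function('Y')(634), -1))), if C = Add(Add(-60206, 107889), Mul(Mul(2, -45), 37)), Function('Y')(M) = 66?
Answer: Rational(2947463276, 1049059) ≈ 2809.6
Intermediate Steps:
C = 44353 (C = Add(47683, Mul(-90, 37)) = Add(47683, -3330) = 44353)
Add(Mul(C, Pow(-95369, -1)), Mul(185466, Pow(Function('Y')(634), -1))) = Add(Mul(44353, Pow(-95369, -1)), Mul(185466, Pow(66, -1))) = Add(Mul(44353, Rational(-1, 95369)), Mul(185466, Rational(1, 66))) = Add(Rational(-44353, 95369), Rational(30911, 11)) = Rational(2947463276, 1049059)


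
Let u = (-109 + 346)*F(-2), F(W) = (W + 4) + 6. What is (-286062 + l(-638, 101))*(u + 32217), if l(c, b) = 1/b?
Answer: -985601699493/101 ≈ -9.7584e+9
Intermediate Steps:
F(W) = 10 + W (F(W) = (4 + W) + 6 = 10 + W)
u = 1896 (u = (-109 + 346)*(10 - 2) = 237*8 = 1896)
(-286062 + l(-638, 101))*(u + 32217) = (-286062 + 1/101)*(1896 + 32217) = (-286062 + 1/101)*34113 = -28892261/101*34113 = -985601699493/101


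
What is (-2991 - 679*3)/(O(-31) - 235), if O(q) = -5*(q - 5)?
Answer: 5028/55 ≈ 91.418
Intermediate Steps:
O(q) = 25 - 5*q (O(q) = -5*(-5 + q) = 25 - 5*q)
(-2991 - 679*3)/(O(-31) - 235) = (-2991 - 679*3)/((25 - 5*(-31)) - 235) = (-2991 - 2037)/((25 + 155) - 235) = -5028/(180 - 235) = -5028/(-55) = -5028*(-1/55) = 5028/55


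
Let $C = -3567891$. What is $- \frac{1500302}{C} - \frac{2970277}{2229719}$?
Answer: $- \frac{7252372700669}{7955394352629} \approx -0.91163$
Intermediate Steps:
$- \frac{1500302}{C} - \frac{2970277}{2229719} = - \frac{1500302}{-3567891} - \frac{2970277}{2229719} = \left(-1500302\right) \left(- \frac{1}{3567891}\right) - \frac{2970277}{2229719} = \frac{1500302}{3567891} - \frac{2970277}{2229719} = - \frac{7252372700669}{7955394352629}$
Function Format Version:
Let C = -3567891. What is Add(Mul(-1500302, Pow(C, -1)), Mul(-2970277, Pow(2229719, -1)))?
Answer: Rational(-7252372700669, 7955394352629) ≈ -0.91163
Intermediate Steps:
Add(Mul(-1500302, Pow(C, -1)), Mul(-2970277, Pow(2229719, -1))) = Add(Mul(-1500302, Pow(-3567891, -1)), Mul(-2970277, Pow(2229719, -1))) = Add(Mul(-1500302, Rational(-1, 3567891)), Mul(-2970277, Rational(1, 2229719))) = Add(Rational(1500302, 3567891), Rational(-2970277, 2229719)) = Rational(-7252372700669, 7955394352629)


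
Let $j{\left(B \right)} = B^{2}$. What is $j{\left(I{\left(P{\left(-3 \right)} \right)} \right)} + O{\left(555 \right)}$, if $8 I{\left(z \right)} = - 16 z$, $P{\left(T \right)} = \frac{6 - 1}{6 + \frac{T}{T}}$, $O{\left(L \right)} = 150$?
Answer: $\frac{7450}{49} \approx 152.04$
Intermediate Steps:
$P{\left(T \right)} = \frac{5}{7}$ ($P{\left(T \right)} = \frac{5}{6 + 1} = \frac{5}{7}$)
$I{\left(z \right)} = - 2 z$ ($I{\left(z \right)} = \frac{\left(-16\right) z}{8} = - 2 z$)
$j{\left(I{\left(P{\left(-3 \right)} \right)} \right)} + O{\left(555 \right)} = \left(\left(-2\right) \frac{5}{7}\right)^{2} + 150 = \left(- \frac{10}{7}\right)^{2} + 150 = \frac{100}{49} + 150 = \frac{7450}{49}$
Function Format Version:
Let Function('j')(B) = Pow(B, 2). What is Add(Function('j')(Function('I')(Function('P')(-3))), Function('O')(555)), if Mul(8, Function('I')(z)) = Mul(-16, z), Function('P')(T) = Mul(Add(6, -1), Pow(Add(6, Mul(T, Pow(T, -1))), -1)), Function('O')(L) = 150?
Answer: Rational(7450, 49) ≈ 152.04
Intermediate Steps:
Function('P')(T) = Rational(5, 7) (Function('P')(T) = Mul(5, Pow(Add(6, 1), -1)) = Mul(5, Pow(7, -1)) = Mul(5, Rational(1, 7)) = Rational(5, 7))
Function('I')(z) = Mul(-2, z) (Function('I')(z) = Mul(Rational(1, 8), Mul(-16, z)) = Mul(-2, z))
Add(Function('j')(Function('I')(Function('P')(-3))), Function('O')(555)) = Add(Pow(Mul(-2, Rational(5, 7)), 2), 150) = Add(Pow(Rational(-10, 7), 2), 150) = Add(Rational(100, 49), 150) = Rational(7450, 49)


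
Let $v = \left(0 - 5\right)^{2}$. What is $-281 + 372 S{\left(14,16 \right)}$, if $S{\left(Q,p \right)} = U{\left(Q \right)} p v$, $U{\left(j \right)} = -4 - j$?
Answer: $-2678681$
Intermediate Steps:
$v = 25$ ($v = \left(-5\right)^{2} = 25$)
$S{\left(Q,p \right)} = 25 p \left(-4 - Q\right)$ ($S{\left(Q,p \right)} = \left(-4 - Q\right) p 25 = p \left(-4 - Q\right) 25 = 25 p \left(-4 - Q\right)$)
$-281 + 372 S{\left(14,16 \right)} = -281 + 372 \left(\left(-25\right) 16 \left(4 + 14\right)\right) = -281 + 372 \left(\left(-25\right) 16 \cdot 18\right) = -281 + 372 \left(-7200\right) = -281 - 2678400 = -2678681$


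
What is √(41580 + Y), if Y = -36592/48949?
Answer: 2*√24906020041943/48949 ≈ 203.91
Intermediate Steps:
Y = -36592/48949 (Y = -36592*1/48949 = -36592/48949 ≈ -0.74755)
√(41580 + Y) = √(41580 - 36592/48949) = √(2035262828/48949) = 2*√24906020041943/48949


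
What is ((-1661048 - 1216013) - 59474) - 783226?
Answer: -3719761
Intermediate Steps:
((-1661048 - 1216013) - 59474) - 783226 = (-2877061 - 59474) - 783226 = -2936535 - 783226 = -3719761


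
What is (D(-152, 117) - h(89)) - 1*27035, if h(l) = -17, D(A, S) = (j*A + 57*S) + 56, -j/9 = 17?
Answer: 2963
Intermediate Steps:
j = -153 (j = -9*17 = -153)
D(A, S) = 56 - 153*A + 57*S (D(A, S) = (-153*A + 57*S) + 56 = 56 - 153*A + 57*S)
(D(-152, 117) - h(89)) - 1*27035 = ((56 - 153*(-152) + 57*117) - 1*(-17)) - 1*27035 = ((56 + 23256 + 6669) + 17) - 27035 = (29981 + 17) - 27035 = 29998 - 27035 = 2963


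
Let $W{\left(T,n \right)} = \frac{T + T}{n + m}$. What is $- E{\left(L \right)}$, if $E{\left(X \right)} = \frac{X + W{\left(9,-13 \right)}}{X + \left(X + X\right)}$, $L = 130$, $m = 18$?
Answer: $- \frac{334}{975} \approx -0.34256$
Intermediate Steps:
$W{\left(T,n \right)} = \frac{2 T}{18 + n}$ ($W{\left(T,n \right)} = \frac{T + T}{n + 18} = \frac{2 T}{18 + n}$)
$E{\left(X \right)} = \frac{\frac{18}{5} + X}{3 X}$ ($E{\left(X \right)} = \frac{X + 2 \cdot 9 \frac{1}{18 - 13}}{X + \left(X + X\right)} = \frac{X + 2 \cdot 9 \cdot \frac{1}{5}}{X + 2 X} = \frac{X + 2 \cdot 9 \cdot \frac{1}{5}}{3 X} = \left(X + \frac{18}{5}\right) \frac{1}{3 X} = \left(\frac{18}{5} + X\right) \frac{1}{3 X} = \frac{\frac{18}{5} + X}{3 X}$)
$- E{\left(L \right)} = - \frac{18 + 5 \cdot 130}{15 \cdot 130} = - \frac{18 + 650}{15 \cdot 130} = - \frac{668}{15 \cdot 130} = \left(-1\right) \frac{334}{975} = - \frac{334}{975}$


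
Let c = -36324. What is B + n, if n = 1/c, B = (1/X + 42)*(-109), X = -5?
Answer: -827497049/181620 ≈ -4556.2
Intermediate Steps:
B = -22781/5 (B = (1/(-5) + 42)*(-109) = (-⅕ + 42)*(-109) = (209/5)*(-109) = -22781/5 ≈ -4556.2)
n = -1/36324 (n = 1/(-36324) = -1/36324 ≈ -2.7530e-5)
B + n = -22781/5 - 1/36324 = -827497049/181620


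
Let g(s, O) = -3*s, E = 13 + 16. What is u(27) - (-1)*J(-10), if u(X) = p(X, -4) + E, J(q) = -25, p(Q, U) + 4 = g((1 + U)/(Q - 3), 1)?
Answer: 3/8 ≈ 0.37500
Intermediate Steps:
E = 29
p(Q, U) = -4 - 3*(1 + U)/(-3 + Q) (p(Q, U) = -4 - 3*(1 + U)/(Q - 3) = -4 - 3*(1 + U)/(-3 + Q))
u(X) = 29 + (21 - 4*X)/(-3 + X) (u(X) = (9 - 4*X - 3*(-4))/(-3 + X) + 29 = (9 - 4*X + 12)/(-3 + X) + 29 = (21 - 4*X)/(-3 + X) + 29 = 29 + (21 - 4*X)/(-3 + X))
u(27) - (-1)*J(-10) = (-66 + 25*27)/(-3 + 27) - (-1)*(-25) = (-66 + 675)/24 - 1*25 = (1/24)*609 - 25 = 203/8 - 25 = 3/8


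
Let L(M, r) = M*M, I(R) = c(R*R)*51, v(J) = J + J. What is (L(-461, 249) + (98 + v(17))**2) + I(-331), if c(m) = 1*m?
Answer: 5817556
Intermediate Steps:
c(m) = m
v(J) = 2*J
I(R) = 51*R**2 (I(R) = (R*R)*51 = R**2*51 = 51*R**2)
L(M, r) = M**2
(L(-461, 249) + (98 + v(17))**2) + I(-331) = ((-461)**2 + (98 + 2*17)**2) + 51*(-331)**2 = (212521 + (98 + 34)**2) + 51*109561 = (212521 + 132**2) + 5587611 = (212521 + 17424) + 5587611 = 229945 + 5587611 = 5817556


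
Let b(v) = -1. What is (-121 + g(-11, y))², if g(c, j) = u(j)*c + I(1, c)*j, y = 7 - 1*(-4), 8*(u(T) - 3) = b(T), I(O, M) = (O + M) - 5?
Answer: 6456681/64 ≈ 1.0089e+5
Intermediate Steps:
I(O, M) = -5 + M + O (I(O, M) = (M + O) - 5 = -5 + M + O)
u(T) = 23/8 (u(T) = 3 + (⅛)*(-1) = 3 - ⅛ = 23/8)
y = 11 (y = 7 + 4 = 11)
g(c, j) = 23*c/8 + j*(-4 + c) (g(c, j) = 23*c/8 + (-5 + c + 1)*j = 23*c/8 + (-4 + c)*j = 23*c/8 + j*(-4 + c))
(-121 + g(-11, y))² = (-121 + ((23/8)*(-11) + 11*(-4 - 11)))² = (-121 + (-253/8 + 11*(-15)))² = (-121 + (-253/8 - 165))² = (-121 - 1573/8)² = (-2541/8)² = 6456681/64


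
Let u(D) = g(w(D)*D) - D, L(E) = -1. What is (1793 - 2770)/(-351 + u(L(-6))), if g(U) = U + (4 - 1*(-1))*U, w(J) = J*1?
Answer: 977/344 ≈ 2.8401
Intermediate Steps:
w(J) = J
g(U) = 6*U (g(U) = U + (4 + 1)*U = U + 5*U = 6*U)
u(D) = -D + 6*D² (u(D) = 6*(D*D) - D = 6*D² - D = -D + 6*D²)
(1793 - 2770)/(-351 + u(L(-6))) = (1793 - 2770)/(-351 - (-1 + 6*(-1))) = -977/(-351 - (-1 - 6)) = -977/(-351 - 1*(-7)) = -977/(-351 + 7) = -977/(-344) = -977*(-1/344) = 977/344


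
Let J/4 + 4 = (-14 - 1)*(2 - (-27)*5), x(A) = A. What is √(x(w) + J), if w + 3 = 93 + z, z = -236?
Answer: I*√8382 ≈ 91.553*I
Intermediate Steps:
w = -146 (w = -3 + (93 - 236) = -3 - 143 = -146)
J = -8236 (J = -16 + 4*((-14 - 1)*(2 - (-27)*5)) = -16 + 4*(-15*(2 - 9*(-15))) = -16 + 4*(-15*(2 + 135)) = -16 + 4*(-15*137) = -16 + 4*(-2055) = -16 - 8220 = -8236)
√(x(w) + J) = √(-146 - 8236) = √(-8382) = I*√8382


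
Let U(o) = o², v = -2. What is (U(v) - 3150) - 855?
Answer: -4001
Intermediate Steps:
(U(v) - 3150) - 855 = ((-2)² - 3150) - 855 = (4 - 3150) - 855 = -3146 - 855 = -4001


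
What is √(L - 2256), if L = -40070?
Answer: I*√42326 ≈ 205.73*I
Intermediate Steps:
√(L - 2256) = √(-40070 - 2256) = √(-42326) = I*√42326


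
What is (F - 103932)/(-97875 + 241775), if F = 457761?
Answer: 353829/143900 ≈ 2.4589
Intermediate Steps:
(F - 103932)/(-97875 + 241775) = (457761 - 103932)/(-97875 + 241775) = 353829/143900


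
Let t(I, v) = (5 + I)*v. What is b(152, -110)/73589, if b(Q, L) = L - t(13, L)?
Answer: 1870/73589 ≈ 0.025411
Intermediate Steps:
t(I, v) = v*(5 + I)
b(Q, L) = -17*L (b(Q, L) = L - L*(5 + 13) = L - L*18 = L - 18*L = -17*L)
b(152, -110)/73589 = -17*(-110)/73589 = 1870*(1/73589) = 1870/73589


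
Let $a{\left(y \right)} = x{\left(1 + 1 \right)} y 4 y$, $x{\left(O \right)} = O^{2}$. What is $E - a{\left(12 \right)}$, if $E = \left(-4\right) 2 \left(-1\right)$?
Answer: $-2296$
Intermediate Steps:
$E = 8$ ($E = \left(-8\right) \left(-1\right) = 8$)
$a{\left(y \right)} = 16 y^{2}$ ($a{\left(y \right)} = \left(1 + 1\right)^{2} y 4 y = 2^{2} y 4 y = 4 y 4 y = 16 y y = 16 y^{2}$)
$E - a{\left(12 \right)} = 8 - 16 \cdot 12^{2} = 8 - 16 \cdot 144 = 8 - 2304 = -2296$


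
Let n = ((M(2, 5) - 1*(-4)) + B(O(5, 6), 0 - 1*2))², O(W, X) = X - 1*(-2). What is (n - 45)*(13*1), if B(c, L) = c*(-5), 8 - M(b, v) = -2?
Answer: 8203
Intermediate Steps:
O(W, X) = 2 + X (O(W, X) = X + 2 = 2 + X)
M(b, v) = 10 (M(b, v) = 8 - 1*(-2) = 8 + 2 = 10)
B(c, L) = -5*c
n = 676 (n = ((10 - 1*(-4)) - 5*(2 + 6))² = ((10 + 4) - 5*8)² = (14 - 40)² = (-26)² = 676)
(n - 45)*(13*1) = (676 - 45)*(13*1) = 631*13 = 8203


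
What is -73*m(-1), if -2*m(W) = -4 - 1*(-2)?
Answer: -73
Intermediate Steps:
m(W) = 1 (m(W) = -(-4 - 1*(-2))/2 = -(-4 + 2)/2 = -1/2*(-2) = 1)
-73*m(-1) = -73*1 = -73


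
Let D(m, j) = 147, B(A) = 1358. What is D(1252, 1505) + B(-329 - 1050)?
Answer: 1505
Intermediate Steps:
D(1252, 1505) + B(-329 - 1050) = 147 + 1358 = 1505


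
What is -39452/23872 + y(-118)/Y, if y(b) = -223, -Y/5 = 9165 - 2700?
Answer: -317490611/192915600 ≈ -1.6457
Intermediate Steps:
Y = -32325 (Y = -5*(9165 - 2700) = -5*6465 = -32325)
-39452/23872 + y(-118)/Y = -39452/23872 - 223/(-32325) = -39452*1/23872 - 223*(-1/32325) = -9863/5968 + 223/32325 = -317490611/192915600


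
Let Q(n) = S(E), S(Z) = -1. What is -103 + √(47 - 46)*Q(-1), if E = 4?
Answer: -104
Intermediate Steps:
Q(n) = -1
-103 + √(47 - 46)*Q(-1) = -103 + √(47 - 46)*(-1) = -103 + √1*(-1) = -103 + 1*(-1) = -103 - 1 = -104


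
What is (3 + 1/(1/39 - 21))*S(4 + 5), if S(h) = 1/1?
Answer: 2415/818 ≈ 2.9523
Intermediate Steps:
S(h) = 1
(3 + 1/(1/39 - 21))*S(4 + 5) = (3 + 1/(1/39 - 21))*1 = (3 + 1/(-818/39))*1 = (3 - 39/818)*1 = (2415/818)*1 = 2415/818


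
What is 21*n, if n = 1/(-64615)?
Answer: -21/64615 ≈ -0.00032500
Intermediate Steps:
n = -1/64615 ≈ -1.5476e-5
21*n = 21*(-1/64615) = -21/64615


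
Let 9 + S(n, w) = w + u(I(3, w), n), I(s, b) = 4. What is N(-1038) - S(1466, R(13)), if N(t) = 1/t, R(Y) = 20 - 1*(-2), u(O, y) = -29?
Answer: 16607/1038 ≈ 15.999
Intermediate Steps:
R(Y) = 22 (R(Y) = 20 + 2 = 22)
S(n, w) = -38 + w (S(n, w) = -9 + (w - 29) = -9 + (-29 + w) = -38 + w)
N(-1038) - S(1466, R(13)) = 1/(-1038) - (-38 + 22) = -1/1038 - 1*(-16) = -1/1038 + 16 = 16607/1038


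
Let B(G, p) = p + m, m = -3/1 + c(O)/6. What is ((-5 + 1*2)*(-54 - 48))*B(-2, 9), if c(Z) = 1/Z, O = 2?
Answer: 3723/2 ≈ 1861.5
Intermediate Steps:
m = -35/12 (m = -3/1 + 1/(2*6) = -3*1 + (½)*(⅙) = -3 + 1/12 = -35/12 ≈ -2.9167)
B(G, p) = -35/12 + p (B(G, p) = p - 35/12 = -35/12 + p)
((-5 + 1*2)*(-54 - 48))*B(-2, 9) = ((-5 + 1*2)*(-54 - 48))*(-35/12 + 9) = ((-5 + 2)*(-102))*(73/12) = -3*(-102)*(73/12) = 306*(73/12) = 3723/2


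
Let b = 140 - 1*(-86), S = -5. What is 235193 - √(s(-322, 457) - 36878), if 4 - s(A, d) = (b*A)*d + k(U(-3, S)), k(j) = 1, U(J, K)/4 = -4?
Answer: 235193 - √33219929 ≈ 2.2943e+5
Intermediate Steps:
U(J, K) = -16 (U(J, K) = 4*(-4) = -16)
b = 226 (b = 140 + 86 = 226)
s(A, d) = 3 - 226*A*d (s(A, d) = 4 - ((226*A)*d + 1) = 4 - (226*A*d + 1) = 4 - (1 + 226*A*d) = 4 + (-1 - 226*A*d) = 3 - 226*A*d)
235193 - √(s(-322, 457) - 36878) = 235193 - √((3 - 226*(-322)*457) - 36878) = 235193 - √((3 + 33256804) - 36878) = 235193 - √(33256807 - 36878) = 235193 - √33219929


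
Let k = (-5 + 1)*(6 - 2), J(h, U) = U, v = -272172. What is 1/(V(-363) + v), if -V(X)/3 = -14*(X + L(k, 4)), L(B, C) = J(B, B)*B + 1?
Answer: -1/276624 ≈ -3.6150e-6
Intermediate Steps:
k = -16 (k = -4*4 = -16)
L(B, C) = 1 + B² (L(B, C) = B*B + 1 = B² + 1 = 1 + B²)
V(X) = 10794 + 42*X (V(X) = -(-42)*(X + (1 + (-16)²)) = -(-42)*(X + (1 + 256)) = -(-42)*(X + 257) = -(-42)*(257 + X) = -3*(-3598 - 14*X) = 10794 + 42*X)
1/(V(-363) + v) = 1/((10794 + 42*(-363)) - 272172) = 1/((10794 - 15246) - 272172) = 1/(-4452 - 272172) = 1/(-276624) = -1/276624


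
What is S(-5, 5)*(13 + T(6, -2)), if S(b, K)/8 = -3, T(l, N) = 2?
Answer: -360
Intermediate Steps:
S(b, K) = -24 (S(b, K) = 8*(-3) = -24)
S(-5, 5)*(13 + T(6, -2)) = -24*(13 + 2) = -24*15 = -360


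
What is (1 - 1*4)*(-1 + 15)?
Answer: -42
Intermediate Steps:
(1 - 1*4)*(-1 + 15) = (1 - 4)*14 = -3*14 = -42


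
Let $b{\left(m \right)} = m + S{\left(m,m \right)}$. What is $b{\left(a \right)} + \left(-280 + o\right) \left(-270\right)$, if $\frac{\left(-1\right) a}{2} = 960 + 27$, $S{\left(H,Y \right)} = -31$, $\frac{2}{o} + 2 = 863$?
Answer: $\frac{21121585}{287} \approx 73594.0$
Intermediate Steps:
$o = \frac{2}{861}$ ($o = \frac{2}{-2 + 863} = \frac{2}{861} \approx 0.0023229$)
$a = -1974$ ($a = - 2 \left(960 + 27\right) = \left(-2\right) 987 = -1974$)
$b{\left(m \right)} = -31 + m$ ($b{\left(m \right)} = m - 31 = -31 + m$)
$b{\left(a \right)} + \left(-280 + o\right) \left(-270\right) = \left(-31 - 1974\right) + \left(-280 + \frac{2}{861}\right) \left(-270\right) = -2005 - - \frac{21697020}{287} = -2005 + \frac{21697020}{287} = \frac{21121585}{287}$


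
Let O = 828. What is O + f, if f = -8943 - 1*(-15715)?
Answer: 7600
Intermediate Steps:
f = 6772 (f = -8943 + 15715 = 6772)
O + f = 828 + 6772 = 7600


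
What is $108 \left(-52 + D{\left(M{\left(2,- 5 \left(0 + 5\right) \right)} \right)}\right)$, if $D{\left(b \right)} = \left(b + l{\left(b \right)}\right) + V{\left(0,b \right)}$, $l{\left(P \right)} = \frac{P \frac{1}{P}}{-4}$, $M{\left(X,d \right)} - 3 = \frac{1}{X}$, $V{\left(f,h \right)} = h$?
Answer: $-4887$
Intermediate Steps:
$M{\left(X,d \right)} = 3 + \frac{1}{X}$
$l{\left(P \right)} = - \frac{1}{4}$ ($l{\left(P \right)} = 1 \left(- \frac{1}{4}\right) = - \frac{1}{4}$)
$D{\left(b \right)} = - \frac{1}{4} + 2 b$ ($D{\left(b \right)} = \left(b - \frac{1}{4}\right) + b = \left(- \frac{1}{4} + b\right) + b = - \frac{1}{4} + 2 b$)
$108 \left(-52 + D{\left(M{\left(2,- 5 \left(0 + 5\right) \right)} \right)}\right) = 108 \left(-52 - \left(\frac{1}{4} - 2 \left(3 + \frac{1}{2}\right)\right)\right) = 108 \left(-52 + \left(- \frac{1}{4} + 2 \cdot \frac{7}{2}\right)\right) = 108 \left(-52 + \left(- \frac{1}{4} + 7\right)\right) = 108 \left(-52 + \frac{27}{4}\right) = 108 \left(- \frac{181}{4}\right) = -4887$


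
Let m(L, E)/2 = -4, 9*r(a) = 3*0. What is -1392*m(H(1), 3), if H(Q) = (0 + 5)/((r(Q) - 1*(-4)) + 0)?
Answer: 11136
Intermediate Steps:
r(a) = 0 (r(a) = (3*0)/9 = (⅑)*0 = 0)
H(Q) = 5/4 (H(Q) = (0 + 5)/((0 - 1*(-4)) + 0) = 5/((0 + 4) + 0) = 5/(4 + 0) = 5/4)
m(L, E) = -8 (m(L, E) = 2*(-4) = -8)
-1392*m(H(1), 3) = -1392*(-8) = 11136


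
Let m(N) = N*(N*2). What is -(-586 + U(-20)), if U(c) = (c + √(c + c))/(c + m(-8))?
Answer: 15827/27 - I*√10/54 ≈ 586.19 - 0.058561*I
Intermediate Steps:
m(N) = 2*N² (m(N) = N*(2*N) = 2*N²)
U(c) = (c + √2*√c)/(128 + c) (U(c) = (c + √(c + c))/(c + 2*(-8)²) = (c + √(2*c))/(c + 2*64) = (c + √2*√c)/(c + 128) = (c + √2*√c)/(128 + c))
-(-586 + U(-20)) = -(-586 + (-20 + √2*√(-20))/(128 - 20)) = -(-586 + (-20 + √2*(2*I*√5))/108) = -(-586 + (-20 + 2*I*√10)/108) = -(-586 + (-5/27 + I*√10/54)) = -(-15827/27 + I*√10/54) = 15827/27 - I*√10/54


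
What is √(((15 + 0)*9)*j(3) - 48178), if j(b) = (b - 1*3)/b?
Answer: I*√48178 ≈ 219.49*I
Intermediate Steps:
j(b) = (-3 + b)/b (j(b) = (b - 3)/b = (-3 + b)/b)
√(((15 + 0)*9)*j(3) - 48178) = √(((15 + 0)*9)*((-3 + 3)/3) - 48178) = √((15*9)*((⅓)*0) - 48178) = √(135*0 - 48178) = √(0 - 48178) = √(-48178) = I*√48178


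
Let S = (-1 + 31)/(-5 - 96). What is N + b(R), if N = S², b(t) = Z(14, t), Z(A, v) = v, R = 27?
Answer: 276327/10201 ≈ 27.088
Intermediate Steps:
S = -30/101 (S = 30/(-101) = 30*(-1/101) = -30/101 ≈ -0.29703)
b(t) = t
N = 900/10201 (N = (-30/101)² = 900/10201 ≈ 0.088227)
N + b(R) = 900/10201 + 27 = 276327/10201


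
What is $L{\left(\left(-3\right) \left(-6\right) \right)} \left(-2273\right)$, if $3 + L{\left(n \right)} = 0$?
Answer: $6819$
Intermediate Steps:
$L{\left(n \right)} = -3$ ($L{\left(n \right)} = -3 + 0 = -3$)
$L{\left(\left(-3\right) \left(-6\right) \right)} \left(-2273\right) = \left(-3\right) \left(-2273\right) = 6819$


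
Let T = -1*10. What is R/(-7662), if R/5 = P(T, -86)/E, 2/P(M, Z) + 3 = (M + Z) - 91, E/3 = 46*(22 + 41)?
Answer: 1/1265655132 ≈ 7.9010e-10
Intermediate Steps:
E = 8694 (E = 3*(46*(22 + 41)) = 3*(46*63) = 3*2898 = 8694)
T = -10
P(M, Z) = 2/(-94 + M + Z) (P(M, Z) = 2/(-3 + ((M + Z) - 91)) = 2/(-3 + (-91 + M + Z)) = 2/(-94 + M + Z))
R = -1/165186 (R = 5*((2/(-94 - 10 - 86))/8694) = 5*((2/(-190))*(1/8694)) = 5*((2*(-1/190))*(1/8694)) = 5*(-1/95*1/8694) = 5*(-1/825930) = -1/165186 ≈ -6.0538e-6)
R/(-7662) = -1/165186/(-7662) = -1/165186*(-1/7662) = 1/1265655132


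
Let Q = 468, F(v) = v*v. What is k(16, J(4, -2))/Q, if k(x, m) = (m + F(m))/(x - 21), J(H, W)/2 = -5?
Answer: -1/26 ≈ -0.038462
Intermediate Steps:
F(v) = v²
J(H, W) = -10 (J(H, W) = 2*(-5) = -10)
k(x, m) = (m + m²)/(-21 + x) (k(x, m) = (m + m²)/(x - 21) = (m + m²)/(-21 + x))
k(16, J(4, -2))/Q = -10*(1 - 10)/(-21 + 16)/468 = -10*(-9)/(-5)*(1/468) = -10*(-⅕)*(-9)*(1/468) = -18*1/468 = -1/26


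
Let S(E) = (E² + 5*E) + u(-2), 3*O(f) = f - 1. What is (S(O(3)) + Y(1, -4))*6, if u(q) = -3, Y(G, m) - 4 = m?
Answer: 14/3 ≈ 4.6667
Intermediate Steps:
Y(G, m) = 4 + m
O(f) = -⅓ + f/3 (O(f) = (f - 1)/3 = (-1 + f)/3 = -⅓ + f/3)
S(E) = -3 + E² + 5*E (S(E) = (E² + 5*E) - 3 = -3 + E² + 5*E)
(S(O(3)) + Y(1, -4))*6 = ((-3 + (-⅓ + (⅓)*3)² + 5*(-⅓ + (⅓)*3)) + (4 - 4))*6 = ((-3 + (-⅓ + 1)² + 5*(-⅓ + 1)) + 0)*6 = ((-3 + (⅔)² + 5*(⅔)) + 0)*6 = ((-3 + 4/9 + 10/3) + 0)*6 = (7/9 + 0)*6 = (7/9)*6 = 14/3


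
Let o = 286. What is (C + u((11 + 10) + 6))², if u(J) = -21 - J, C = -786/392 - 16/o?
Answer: 1968720478321/785568784 ≈ 2506.1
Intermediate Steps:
C = -57767/28028 (C = -786/392 - 16/286 = -786*1/392 - 16*1/286 = -393/196 - 8/143 = -57767/28028 ≈ -2.0610)
(C + u((11 + 10) + 6))² = (-57767/28028 + (-21 - ((11 + 10) + 6)))² = (-57767/28028 + (-21 - (21 + 6)))² = (-57767/28028 + (-21 - 1*27))² = (-57767/28028 + (-21 - 27))² = (-57767/28028 - 48)² = (-1403111/28028)² = 1968720478321/785568784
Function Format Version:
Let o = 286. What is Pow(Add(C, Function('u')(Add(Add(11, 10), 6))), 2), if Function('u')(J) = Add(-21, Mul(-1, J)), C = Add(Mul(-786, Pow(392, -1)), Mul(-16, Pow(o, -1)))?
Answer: Rational(1968720478321, 785568784) ≈ 2506.1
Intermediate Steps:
C = Rational(-57767, 28028) (C = Add(Mul(-786, Pow(392, -1)), Mul(-16, Pow(286, -1))) = Add(Mul(-786, Rational(1, 392)), Mul(-16, Rational(1, 286))) = Add(Rational(-393, 196), Rational(-8, 143)) = Rational(-57767, 28028) ≈ -2.0610)
Pow(Add(C, Function('u')(Add(Add(11, 10), 6))), 2) = Pow(Add(Rational(-57767, 28028), Add(-21, Mul(-1, Add(Add(11, 10), 6)))), 2) = Pow(Add(Rational(-57767, 28028), Add(-21, Mul(-1, Add(21, 6)))), 2) = Pow(Add(Rational(-57767, 28028), Add(-21, Mul(-1, 27))), 2) = Pow(Add(Rational(-57767, 28028), Add(-21, -27)), 2) = Pow(Add(Rational(-57767, 28028), -48), 2) = Pow(Rational(-1403111, 28028), 2) = Rational(1968720478321, 785568784)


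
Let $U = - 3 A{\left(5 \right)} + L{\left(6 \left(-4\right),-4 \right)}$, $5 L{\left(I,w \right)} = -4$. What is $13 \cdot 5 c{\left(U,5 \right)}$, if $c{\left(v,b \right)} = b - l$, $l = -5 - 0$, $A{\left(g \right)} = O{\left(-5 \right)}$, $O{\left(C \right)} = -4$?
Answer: $650$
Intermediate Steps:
$L{\left(I,w \right)} = - \frac{4}{5}$ ($L{\left(I,w \right)} = \frac{1}{5} \left(-4\right) = - \frac{4}{5}$)
$A{\left(g \right)} = -4$
$U = \frac{56}{5}$ ($U = \left(-3\right) \left(-4\right) - \frac{4}{5} = 12 - \frac{4}{5} = \frac{56}{5} \approx 11.2$)
$l = -5$ ($l = -5 + 0 = -5$)
$c{\left(v,b \right)} = 5 + b$ ($c{\left(v,b \right)} = b - -5 = b + 5 = 5 + b$)
$13 \cdot 5 c{\left(U,5 \right)} = 13 \cdot 5 \left(5 + 5\right) = 65 \cdot 10 = 650$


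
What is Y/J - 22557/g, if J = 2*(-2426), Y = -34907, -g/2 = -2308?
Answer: 12921037/5599208 ≈ 2.3077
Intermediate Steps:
g = 4616 (g = -2*(-2308) = 4616)
J = -4852
Y/J - 22557/g = -34907/(-4852) - 22557/4616 = -34907*(-1/4852) - 22557*1/4616 = 34907/4852 - 22557/4616 = 12921037/5599208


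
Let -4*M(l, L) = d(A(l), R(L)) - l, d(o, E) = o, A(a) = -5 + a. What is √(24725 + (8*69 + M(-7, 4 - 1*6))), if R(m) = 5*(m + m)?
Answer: √101113/2 ≈ 158.99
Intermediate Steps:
R(m) = 10*m (R(m) = 5*(2*m) = 10*m)
M(l, L) = 5/4 (M(l, L) = -((-5 + l) - l)/4 = -¼*(-5) = 5/4)
√(24725 + (8*69 + M(-7, 4 - 1*6))) = √(24725 + (8*69 + 5/4)) = √(24725 + (552 + 5/4)) = √(24725 + 2213/4) = √(101113/4) = √101113/2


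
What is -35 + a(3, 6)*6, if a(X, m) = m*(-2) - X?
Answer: -125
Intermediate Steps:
a(X, m) = -X - 2*m (a(X, m) = -2*m - X = -X - 2*m)
-35 + a(3, 6)*6 = -35 + (-1*3 - 2*6)*6 = -35 + (-3 - 12)*6 = -35 - 15*6 = -35 - 90 = -125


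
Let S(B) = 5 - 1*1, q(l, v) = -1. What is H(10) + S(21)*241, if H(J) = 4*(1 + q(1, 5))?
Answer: 964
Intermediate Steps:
S(B) = 4 (S(B) = 5 - 1 = 4)
H(J) = 0 (H(J) = 4*(1 - 1) = 4*0 = 0)
H(10) + S(21)*241 = 0 + 4*241 = 0 + 964 = 964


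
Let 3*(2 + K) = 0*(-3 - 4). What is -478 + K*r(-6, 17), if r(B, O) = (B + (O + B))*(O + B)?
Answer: -588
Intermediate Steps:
r(B, O) = (B + O)*(O + 2*B) (r(B, O) = (B + (B + O))*(B + O) = (O + 2*B)*(B + O) = (B + O)*(O + 2*B))
K = -2 (K = -2 + (0*(-3 - 4))/3 = -2 + (0*(-7))/3 = -2 + (1/3)*0 = -2 + 0 = -2)
-478 + K*r(-6, 17) = -478 - 2*(17**2 + 2*(-6)**2 + 3*(-6)*17) = -478 - 2*(289 + 2*36 - 306) = -478 - 2*(289 + 72 - 306) = -478 - 2*55 = -478 - 110 = -588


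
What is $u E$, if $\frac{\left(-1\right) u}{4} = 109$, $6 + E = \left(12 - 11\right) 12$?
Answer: $-2616$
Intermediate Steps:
$E = 6$ ($E = -6 + \left(12 - 11\right) 12 = -6 + 1 \cdot 12 = -6 + 12 = 6$)
$u = -436$ ($u = \left(-4\right) 109 = -436$)
$u E = \left(-436\right) 6 = -2616$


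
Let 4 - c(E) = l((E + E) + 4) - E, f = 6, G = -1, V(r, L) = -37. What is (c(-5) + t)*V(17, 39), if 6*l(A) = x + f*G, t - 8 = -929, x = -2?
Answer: 102194/3 ≈ 34065.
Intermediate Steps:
t = -921 (t = 8 - 929 = -921)
l(A) = -4/3 (l(A) = (-2 + 6*(-1))/6 = (-2 - 6)/6 = (⅙)*(-8) = -4/3)
c(E) = 16/3 + E (c(E) = 4 - (-4/3 - E) = 4 + (4/3 + E) = 16/3 + E)
(c(-5) + t)*V(17, 39) = ((16/3 - 5) - 921)*(-37) = (⅓ - 921)*(-37) = -2762/3*(-37) = 102194/3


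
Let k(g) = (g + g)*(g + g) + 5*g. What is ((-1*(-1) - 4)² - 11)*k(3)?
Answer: -102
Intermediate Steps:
k(g) = 4*g² + 5*g (k(g) = (2*g)*(2*g) + 5*g = 4*g² + 5*g)
((-1*(-1) - 4)² - 11)*k(3) = ((-1*(-1) - 4)² - 11)*(3*(5 + 4*3)) = ((1 - 4)² - 11)*(3*(5 + 12)) = ((-3)² - 11)*(3*17) = (9 - 11)*51 = -2*51 = -102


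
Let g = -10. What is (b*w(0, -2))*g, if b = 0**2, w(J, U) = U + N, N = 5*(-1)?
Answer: 0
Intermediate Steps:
N = -5
w(J, U) = -5 + U (w(J, U) = U - 5 = -5 + U)
b = 0
(b*w(0, -2))*g = (0*(-5 - 2))*(-10) = (0*(-7))*(-10) = 0*(-10) = 0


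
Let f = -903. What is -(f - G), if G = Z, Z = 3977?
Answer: 4880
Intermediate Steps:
G = 3977
-(f - G) = -(-903 - 1*3977) = -(-903 - 3977) = -1*(-4880) = 4880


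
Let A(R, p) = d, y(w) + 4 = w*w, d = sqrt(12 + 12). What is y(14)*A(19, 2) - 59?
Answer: -59 + 384*sqrt(6) ≈ 881.60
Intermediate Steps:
d = 2*sqrt(6) (d = sqrt(24) = 2*sqrt(6) ≈ 4.8990)
y(w) = -4 + w**2 (y(w) = -4 + w*w = -4 + w**2)
A(R, p) = 2*sqrt(6)
y(14)*A(19, 2) - 59 = (-4 + 14**2)*(2*sqrt(6)) - 59 = (-4 + 196)*(2*sqrt(6)) - 59 = 192*(2*sqrt(6)) - 59 = 384*sqrt(6) - 59 = -59 + 384*sqrt(6)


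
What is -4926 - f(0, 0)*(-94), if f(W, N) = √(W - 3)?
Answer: -4926 + 94*I*√3 ≈ -4926.0 + 162.81*I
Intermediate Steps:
f(W, N) = √(-3 + W)
-4926 - f(0, 0)*(-94) = -4926 - √(-3 + 0)*(-94) = -4926 - √(-3)*(-94) = -4926 - I*√3*(-94) = -4926 - (-94)*I*√3 = -4926 + 94*I*√3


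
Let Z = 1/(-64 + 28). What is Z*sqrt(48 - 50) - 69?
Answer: -69 - I*sqrt(2)/36 ≈ -69.0 - 0.039284*I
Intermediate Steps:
Z = -1/36 (Z = 1/(-36) = -1/36 ≈ -0.027778)
Z*sqrt(48 - 50) - 69 = -sqrt(48 - 50)/36 - 69 = -I*sqrt(2)/36 - 69 = -69 - I*sqrt(2)/36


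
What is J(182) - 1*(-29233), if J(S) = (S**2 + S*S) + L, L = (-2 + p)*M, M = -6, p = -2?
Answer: 95505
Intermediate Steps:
L = 24 (L = (-2 - 2)*(-6) = -4*(-6) = 24)
J(S) = 24 + 2*S**2 (J(S) = (S**2 + S*S) + 24 = (S**2 + S**2) + 24 = 2*S**2 + 24 = 24 + 2*S**2)
J(182) - 1*(-29233) = (24 + 2*182**2) - 1*(-29233) = (24 + 2*33124) + 29233 = (24 + 66248) + 29233 = 66272 + 29233 = 95505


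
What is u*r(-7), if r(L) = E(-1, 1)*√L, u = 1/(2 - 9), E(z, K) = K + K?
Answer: -2*I*√7/7 ≈ -0.75593*I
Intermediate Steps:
E(z, K) = 2*K
u = -⅐ (u = 1/(-7) = -⅐ ≈ -0.14286)
r(L) = 2*√L (r(L) = (2*1)*√L = 2*√L)
u*r(-7) = -2*√(-7)/7 = -2*I*√7/7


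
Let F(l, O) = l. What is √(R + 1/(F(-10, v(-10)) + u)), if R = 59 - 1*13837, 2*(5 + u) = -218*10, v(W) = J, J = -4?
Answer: I*√16823283555/1105 ≈ 117.38*I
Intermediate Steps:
v(W) = -4
u = -1095 (u = -5 + (-218*10)/2 = -5 + (½)*(-2180) = -5 - 1090 = -1095)
R = -13778 (R = 59 - 13837 = -13778)
√(R + 1/(F(-10, v(-10)) + u)) = √(-13778 + 1/(-10 - 1095)) = √(-13778 + 1/(-1105)) = √(-13778 - 1/1105) = √(-15224691/1105) = I*√16823283555/1105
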